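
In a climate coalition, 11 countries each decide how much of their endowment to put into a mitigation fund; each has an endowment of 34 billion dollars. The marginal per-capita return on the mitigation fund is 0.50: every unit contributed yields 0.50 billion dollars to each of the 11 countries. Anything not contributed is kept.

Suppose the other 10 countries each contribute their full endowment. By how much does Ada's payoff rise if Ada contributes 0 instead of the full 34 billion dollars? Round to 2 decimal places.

17.00 billion dollars

Switching from a contribution of 34 to 0 lets Ada keep an extra 34 billion dollars, but lowers the mitigation fund by 34, which costs Ada their own share of that drop: 0.50 × 34 = 17.00.
Net gain = 34 − 17.00 = 17.00. The private return per contributed unit (0.50) is below 1, so free-riding is indeed the best response regardless of what the others do.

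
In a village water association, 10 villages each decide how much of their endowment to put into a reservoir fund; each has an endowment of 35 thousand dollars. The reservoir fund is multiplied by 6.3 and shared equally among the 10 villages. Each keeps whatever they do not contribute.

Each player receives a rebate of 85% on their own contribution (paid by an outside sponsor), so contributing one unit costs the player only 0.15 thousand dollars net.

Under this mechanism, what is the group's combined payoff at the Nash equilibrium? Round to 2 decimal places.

2502.50 thousand dollars

With the mechanism, a contributed unit returns (6.3/10) / 0.15 = 4.2000 per unit of net cost to the contributor — now above 1 — so contributing fully is weakly dominant for every player.
So the Nash equilibrium is full contribution by all 10; the group earns 10 × (35 × 0.85 + 6.3 × 35) = 2502.50.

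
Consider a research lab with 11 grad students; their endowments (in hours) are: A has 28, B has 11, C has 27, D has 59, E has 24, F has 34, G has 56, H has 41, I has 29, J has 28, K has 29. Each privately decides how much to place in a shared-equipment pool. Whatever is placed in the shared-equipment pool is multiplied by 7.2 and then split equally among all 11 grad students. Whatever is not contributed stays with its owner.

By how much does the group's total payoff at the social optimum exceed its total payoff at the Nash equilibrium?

The private return per contributed unit is 7.2/11 = 0.6545 < 1 for every player regardless of endowment, so the Nash equilibrium is zero contribution and the group total is Σ E_j = 28 + 11 + 27 + 59 + 24 + 34 + 56 + 41 + 29 + 28 + 29 = 366.
Each contributed unit returns 7.200 to the group, so the social optimum is full contribution by everyone: group total = 7.200 × 366 = 2635.20.
Efficiency loss = (7.200 − 1) × 366 = 2269.20.

2269.20 hours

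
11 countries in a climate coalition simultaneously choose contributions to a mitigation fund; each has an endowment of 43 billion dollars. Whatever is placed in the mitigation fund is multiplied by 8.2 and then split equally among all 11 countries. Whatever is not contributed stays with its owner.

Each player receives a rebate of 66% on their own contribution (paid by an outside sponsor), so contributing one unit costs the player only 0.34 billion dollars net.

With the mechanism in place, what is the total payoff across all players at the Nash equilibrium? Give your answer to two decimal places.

4190.78 billion dollars

With the mechanism, a contributed unit returns (8.2/11) / 0.34 = 2.1925 per unit of net cost to the contributor — now above 1 — so contributing fully is weakly dominant for every player.
So the Nash equilibrium is full contribution by all 11; the group earns 11 × (43 × 0.66 + 8.2 × 43) = 4190.78.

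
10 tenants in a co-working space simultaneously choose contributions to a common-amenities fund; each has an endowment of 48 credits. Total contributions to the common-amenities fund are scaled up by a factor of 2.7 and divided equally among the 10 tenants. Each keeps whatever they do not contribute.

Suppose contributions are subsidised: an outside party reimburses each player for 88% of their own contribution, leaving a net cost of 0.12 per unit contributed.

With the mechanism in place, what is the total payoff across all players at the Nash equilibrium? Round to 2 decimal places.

1718.40 credits

Under the mechanism each unit contributed yields (2.7/10) / 0.12 = 2.2500 back to its contributor per unit of net cost, which exceeds 1, making full contribution the dominant choice for everyone.
At the Nash equilibrium everyone contributes 48. Group total payoff = 10 × (48 × 0.88 + 2.7 × 48) = 1718.40.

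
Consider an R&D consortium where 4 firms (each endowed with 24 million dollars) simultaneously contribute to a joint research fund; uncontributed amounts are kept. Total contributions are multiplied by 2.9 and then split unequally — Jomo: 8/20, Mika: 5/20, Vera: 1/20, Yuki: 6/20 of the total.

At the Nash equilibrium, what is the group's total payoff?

For player j, contributing a unit is worthwhile iff 2.9 × (j's share) ≥ 1, i.e. iff j's share is at least 0.3448.
The only share above 0.3448 is Jomo's 8/20, contributing 24; the remaining 3 contribute 0. Total contributed: 24.
The joint research fund pays out 2.9 × 24 = 69.60 in total (split across the unequal shares, but the aggregate is all that matters for the group sum).
The 3 free-riders keep 24 each, adding 72. Group total = 72 + 69.60 = 141.60.

141.60 million dollars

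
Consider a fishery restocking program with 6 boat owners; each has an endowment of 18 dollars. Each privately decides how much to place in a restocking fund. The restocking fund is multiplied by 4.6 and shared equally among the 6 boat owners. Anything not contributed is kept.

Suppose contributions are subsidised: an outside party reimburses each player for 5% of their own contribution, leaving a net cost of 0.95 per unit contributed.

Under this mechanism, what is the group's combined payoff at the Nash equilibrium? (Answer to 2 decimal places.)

108.00 dollars

The effective private return is (4.6/6) / 0.95 = 0.8070, which is still under 1, so the mechanism doesn't change anyone's dominant strategy: zero contribution.
Everyone keeps their endowment and the group total is 6 × 18 = 108.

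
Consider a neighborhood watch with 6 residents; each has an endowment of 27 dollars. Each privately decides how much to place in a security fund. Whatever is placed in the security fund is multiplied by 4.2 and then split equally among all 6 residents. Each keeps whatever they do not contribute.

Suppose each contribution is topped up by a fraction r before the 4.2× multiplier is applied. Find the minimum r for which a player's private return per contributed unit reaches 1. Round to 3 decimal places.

0.429

With matching at rate r, one contributed unit becomes (1 + r) in the security fund and returns 4.2 × (1 + r) / 6 to the contributor.
Setting this equal to 1: 1 + r = 6/4.2 = 1.4286.
So the minimum matching rate is r = 1.4286 − 1 = 0.429.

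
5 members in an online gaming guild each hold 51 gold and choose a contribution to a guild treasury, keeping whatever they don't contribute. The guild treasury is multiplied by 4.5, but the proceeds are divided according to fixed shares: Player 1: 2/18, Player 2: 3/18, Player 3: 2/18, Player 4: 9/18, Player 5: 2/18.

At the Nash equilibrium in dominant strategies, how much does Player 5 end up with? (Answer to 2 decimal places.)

Each unit j contributes comes back to j as 4.5 × (j's share), so j prefers to contribute only if that share exceeds 1/4.5 = 0.2222; otherwise keeping the unit dominates.
The only share above 0.2222 is Player 4's 9/18, contributing 51; the remaining 4 contribute 0. Total contributed: 51.
Player 5 keeps 51 and receives 4.5 × 51 × 2/18 = 25.50 from the guild treasury, for a payoff of 76.50.

76.50 gold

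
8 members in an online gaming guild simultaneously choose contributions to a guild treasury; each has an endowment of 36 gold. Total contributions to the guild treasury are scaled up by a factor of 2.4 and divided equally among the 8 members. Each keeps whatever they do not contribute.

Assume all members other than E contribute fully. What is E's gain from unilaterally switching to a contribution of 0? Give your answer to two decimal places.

Switching from a contribution of 36 to 0 lets E keep an extra 36 gold, but lowers the guild treasury by 36, which costs E their own share of that drop: 2.4/8 × 36 = 10.80.
Net gain = 36 − 10.80 = 25.20. The private return per contributed unit (0.3000) is below 1, so free-riding is indeed the best response regardless of what the others do.

25.20 gold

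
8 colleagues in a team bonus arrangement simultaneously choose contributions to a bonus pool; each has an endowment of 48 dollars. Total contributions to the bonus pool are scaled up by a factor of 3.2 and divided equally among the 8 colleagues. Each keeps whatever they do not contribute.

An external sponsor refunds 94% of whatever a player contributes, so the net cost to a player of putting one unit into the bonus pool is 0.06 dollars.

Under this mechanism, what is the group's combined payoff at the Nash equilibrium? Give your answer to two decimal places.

1589.76 dollars

With the mechanism, a contributed unit returns (3.2/8) / 0.06 = 6.6667 per unit of net cost to the contributor — now above 1 — so contributing fully is weakly dominant for every player.
So the Nash equilibrium is full contribution by all 8; the group earns 8 × (48 × 0.94 + 3.2 × 48) = 1589.76.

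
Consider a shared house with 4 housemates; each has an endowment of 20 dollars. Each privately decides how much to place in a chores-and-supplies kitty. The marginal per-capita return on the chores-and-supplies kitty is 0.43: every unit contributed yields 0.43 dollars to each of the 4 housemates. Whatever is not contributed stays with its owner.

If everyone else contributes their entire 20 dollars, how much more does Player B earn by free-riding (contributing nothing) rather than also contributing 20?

Switching from a contribution of 20 to 0 lets Player B keep an extra 20 dollars, but lowers the chores-and-supplies kitty by 20, which costs Player B their own share of that drop: 0.43 × 20 = 8.60.
Net gain = 20 − 8.60 = 11.40. The private return per contributed unit (0.43) is below 1, so free-riding is indeed the best response regardless of what the others do.

11.40 dollars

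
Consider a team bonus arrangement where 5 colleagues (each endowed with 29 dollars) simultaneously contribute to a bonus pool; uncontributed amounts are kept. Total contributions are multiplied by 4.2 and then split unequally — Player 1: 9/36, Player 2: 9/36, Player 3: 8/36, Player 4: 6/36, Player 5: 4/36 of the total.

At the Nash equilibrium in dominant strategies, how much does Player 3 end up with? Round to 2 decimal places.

83.13 dollars

A player with share s gets back 4.2·s per unit contributed, so full contribution is dominant for anyone with s > 1/4.2 = 0.2381 and zero contribution is dominant for anyone below.
Player 1 and Player 2 are above the threshold, contributing 29 each; the remaining 3 contribute 0. Total contributed: 58.
Player 3 keeps 29 and receives 4.2 × 58 × 8/36 = 54.13 from the bonus pool, for a payoff of 83.13.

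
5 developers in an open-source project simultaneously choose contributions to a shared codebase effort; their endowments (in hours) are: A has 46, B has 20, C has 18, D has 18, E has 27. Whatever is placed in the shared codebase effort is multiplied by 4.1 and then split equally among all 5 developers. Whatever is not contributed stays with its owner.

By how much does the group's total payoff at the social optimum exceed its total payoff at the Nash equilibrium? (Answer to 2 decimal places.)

The private return per contributed unit is 4.1/5 = 0.8200 < 1 for every player regardless of endowment, so the Nash equilibrium is zero contribution and the group total is Σ E_j = 46 + 20 + 18 + 18 + 27 = 129.
Each contributed unit returns 4.100 to the group, so the social optimum is full contribution by everyone: group total = 4.100 × 129 = 528.90.
Efficiency loss = (4.100 − 1) × 129 = 399.90.

399.90 hours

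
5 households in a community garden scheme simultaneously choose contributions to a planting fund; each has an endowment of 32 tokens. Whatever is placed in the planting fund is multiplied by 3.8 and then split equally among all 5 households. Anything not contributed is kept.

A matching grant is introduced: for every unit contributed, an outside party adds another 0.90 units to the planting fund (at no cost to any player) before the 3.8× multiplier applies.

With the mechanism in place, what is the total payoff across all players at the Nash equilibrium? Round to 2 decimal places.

With the mechanism, a contributed unit returns 3.8 × 1.90 / 5 = 1.4440 per unit of net cost to the contributor — now above 1 — so contributing fully is weakly dominant for every player.
So the Nash equilibrium is full contribution by all 5; the group earns 3.8 × 1.90 × 160 = 1155.20.

1155.20 tokens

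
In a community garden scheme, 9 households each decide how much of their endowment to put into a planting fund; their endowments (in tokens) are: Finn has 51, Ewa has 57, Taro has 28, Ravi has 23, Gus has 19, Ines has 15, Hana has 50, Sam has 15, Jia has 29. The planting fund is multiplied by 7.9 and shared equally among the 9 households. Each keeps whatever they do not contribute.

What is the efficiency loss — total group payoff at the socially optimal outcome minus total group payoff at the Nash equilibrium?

1980.30 tokens

The private return per contributed unit is 7.9/9 = 0.8778 < 1 for every player regardless of endowment, so the Nash equilibrium is zero contribution and the group total is Σ E_j = 51 + 57 + 28 + 23 + 19 + 15 + 50 + 15 + 29 = 287.
Each contributed unit returns 7.900 to the group, so the social optimum is full contribution by everyone: group total = 7.900 × 287 = 2267.30.
Efficiency loss = (7.900 − 1) × 287 = 1980.30.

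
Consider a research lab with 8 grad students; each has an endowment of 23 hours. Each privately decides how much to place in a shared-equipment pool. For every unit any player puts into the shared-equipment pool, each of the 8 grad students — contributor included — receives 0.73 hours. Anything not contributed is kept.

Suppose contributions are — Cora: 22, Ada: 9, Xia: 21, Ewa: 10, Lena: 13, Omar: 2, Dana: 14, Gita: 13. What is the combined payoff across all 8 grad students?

Total contributed: 22 + 9 + 21 + 10 + 13 + 2 + 14 + 13 = 104; total kept: 8 × 23 − 104 = 80.
The shared-equipment pool pays out 0.73 × 8 × 104 = 607.36 in aggregate.
Group total = 80 + 607.36 = 687.36.

687.36 hours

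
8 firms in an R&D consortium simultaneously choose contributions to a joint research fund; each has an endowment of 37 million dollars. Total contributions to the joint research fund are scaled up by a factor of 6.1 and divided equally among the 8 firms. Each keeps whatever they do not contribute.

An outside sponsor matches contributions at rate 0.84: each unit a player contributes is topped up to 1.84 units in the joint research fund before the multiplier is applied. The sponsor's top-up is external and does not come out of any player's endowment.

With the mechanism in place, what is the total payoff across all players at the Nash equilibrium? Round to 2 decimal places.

3322.30 million dollars

Under the mechanism each unit contributed yields 6.1 × 1.84 / 8 = 1.4030 back to its contributor per unit of net cost, which exceeds 1, making full contribution the dominant choice for everyone.
At the Nash equilibrium everyone contributes 37. Group total payoff = 6.1 × 1.84 × 296 = 3322.30.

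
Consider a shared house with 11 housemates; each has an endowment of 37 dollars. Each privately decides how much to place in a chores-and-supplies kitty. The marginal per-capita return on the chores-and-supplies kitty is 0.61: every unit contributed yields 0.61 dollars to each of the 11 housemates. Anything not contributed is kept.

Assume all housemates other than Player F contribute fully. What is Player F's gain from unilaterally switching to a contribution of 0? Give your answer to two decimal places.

14.43 dollars

Switching from a contribution of 37 to 0 lets Player F keep an extra 37 dollars, but lowers the chores-and-supplies kitty by 37, which costs Player F their own share of that drop: 0.61 × 37 = 22.57.
Net gain = 37 − 22.57 = 14.43. The private return per contributed unit (0.61) is below 1, so free-riding is indeed the best response regardless of what the others do.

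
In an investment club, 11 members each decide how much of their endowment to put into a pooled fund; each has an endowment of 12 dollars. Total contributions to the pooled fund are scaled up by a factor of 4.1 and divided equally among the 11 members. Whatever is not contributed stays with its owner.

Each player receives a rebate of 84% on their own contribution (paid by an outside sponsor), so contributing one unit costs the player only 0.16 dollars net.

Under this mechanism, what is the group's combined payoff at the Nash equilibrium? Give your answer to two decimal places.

652.08 dollars

Under the mechanism each unit contributed yields (4.1/11) / 0.16 = 2.3295 back to its contributor per unit of net cost, which exceeds 1, making full contribution the dominant choice for everyone.
So the Nash equilibrium is full contribution by all 11; the group earns 11 × (12 × 0.84 + 4.1 × 12) = 652.08.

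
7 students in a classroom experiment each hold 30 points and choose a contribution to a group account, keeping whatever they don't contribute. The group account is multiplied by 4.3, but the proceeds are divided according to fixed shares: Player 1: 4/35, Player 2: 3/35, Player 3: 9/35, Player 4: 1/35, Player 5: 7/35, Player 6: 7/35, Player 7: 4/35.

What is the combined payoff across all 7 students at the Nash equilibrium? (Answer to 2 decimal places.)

Player j's private return per contributed unit is 4.3 × (j's share). Contributing is weakly dominant for j when that share is at least 1/4.3 = 0.2326, and contributing 0 is dominant otherwise.
Only Player 3 (9/35) clears that bar, contributing 30; the remaining 6 contribute 0. Total contributed: 30.
The group account pays out 4.3 × 30 = 129.00 in total (split across the unequal shares, but the aggregate is all that matters for the group sum).
The 6 free-riders keep 30 each, adding 180. Group total = 180 + 129.00 = 309.00.

309.00 points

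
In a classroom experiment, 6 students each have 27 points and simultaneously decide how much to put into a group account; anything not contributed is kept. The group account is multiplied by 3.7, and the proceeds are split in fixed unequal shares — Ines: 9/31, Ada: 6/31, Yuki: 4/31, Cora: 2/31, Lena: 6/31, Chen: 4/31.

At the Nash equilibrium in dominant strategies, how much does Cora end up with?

For player j, contributing a unit is worthwhile iff 3.7 × (j's share) ≥ 1, i.e. iff j's share is at least 0.2703.
Only Ines (9/31) clears that bar, contributing 27; the remaining 5 contribute 0. Total contributed: 27.
Cora keeps 27 and receives 3.7 × 27 × 2/31 = 6.45 from the group account, for a payoff of 33.45.

33.45 points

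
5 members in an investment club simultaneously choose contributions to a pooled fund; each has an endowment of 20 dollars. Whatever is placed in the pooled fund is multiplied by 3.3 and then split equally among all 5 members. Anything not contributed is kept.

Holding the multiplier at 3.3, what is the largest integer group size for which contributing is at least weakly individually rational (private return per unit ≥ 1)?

3

Private return per unit is 3.3/(group size), which is ≥ 1 whenever the group size is ≤ 3.3.
The largest such integer is 3.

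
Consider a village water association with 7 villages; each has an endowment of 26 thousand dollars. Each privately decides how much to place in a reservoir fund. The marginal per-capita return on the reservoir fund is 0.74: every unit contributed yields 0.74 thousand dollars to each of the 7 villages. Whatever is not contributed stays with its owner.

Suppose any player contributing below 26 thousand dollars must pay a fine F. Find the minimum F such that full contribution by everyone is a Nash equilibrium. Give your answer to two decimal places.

6.76 thousand dollars

Given the others contribute fully, the best deviation is to contribute 0 (any partial contribution still incurs the fine and gives up units whose private return 0.74 is below 1).
Deviating from 26 to 0 saves 26 thousand dollars but forfeits the deviator's share of the drop in the reservoir fund: 0.74 × 26 = 19.24.
So the deviation gain is 26 − 19.24 = 6.76, and the fine must be at least 6.76 thousand dollars to wipe it out.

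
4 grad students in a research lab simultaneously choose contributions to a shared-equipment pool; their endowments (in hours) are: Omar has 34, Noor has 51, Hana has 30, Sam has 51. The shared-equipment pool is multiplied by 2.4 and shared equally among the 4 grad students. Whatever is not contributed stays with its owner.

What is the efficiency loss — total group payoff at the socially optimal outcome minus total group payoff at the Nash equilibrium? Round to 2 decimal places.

232.40 hours

The private return per contributed unit is 2.4/4 = 0.6000 < 1 for every player regardless of endowment, so the Nash equilibrium is zero contribution and the group total is Σ E_j = 34 + 51 + 30 + 51 = 166.
Each contributed unit returns 2.400 to the group, so the social optimum is full contribution by everyone: group total = 2.400 × 166 = 398.40.
Efficiency loss = (2.400 − 1) × 166 = 232.40.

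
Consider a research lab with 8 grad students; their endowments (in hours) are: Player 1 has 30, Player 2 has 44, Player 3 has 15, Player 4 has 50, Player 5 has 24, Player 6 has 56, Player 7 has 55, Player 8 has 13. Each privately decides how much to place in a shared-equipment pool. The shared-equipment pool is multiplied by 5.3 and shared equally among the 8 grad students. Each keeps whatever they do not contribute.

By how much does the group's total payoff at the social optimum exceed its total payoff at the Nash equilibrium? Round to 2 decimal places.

The private return per contributed unit is 5.3/8 = 0.6625 < 1 for every player regardless of endowment, so the Nash equilibrium is zero contribution and the group total is Σ E_j = 30 + 44 + 15 + 50 + 24 + 56 + 55 + 13 = 287.
Each contributed unit returns 5.300 to the group, so the social optimum is full contribution by everyone: group total = 5.300 × 287 = 1521.10.
Efficiency loss = (5.300 − 1) × 287 = 1234.10.

1234.10 hours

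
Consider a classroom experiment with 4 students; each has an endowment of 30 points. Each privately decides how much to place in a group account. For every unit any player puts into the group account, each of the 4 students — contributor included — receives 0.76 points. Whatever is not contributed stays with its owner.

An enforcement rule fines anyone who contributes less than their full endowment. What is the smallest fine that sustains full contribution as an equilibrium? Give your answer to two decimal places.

7.20 points

Given the others contribute fully, the best deviation is to contribute 0 (any partial contribution still incurs the fine and gives up units whose private return 0.76 is below 1).
Deviating from 30 to 0 saves 30 points but forfeits the deviator's share of the drop in the group account: 0.76 × 30 = 22.80.
So the deviation gain is 30 − 22.80 = 7.20, and the fine must be at least 7.20 points to wipe it out.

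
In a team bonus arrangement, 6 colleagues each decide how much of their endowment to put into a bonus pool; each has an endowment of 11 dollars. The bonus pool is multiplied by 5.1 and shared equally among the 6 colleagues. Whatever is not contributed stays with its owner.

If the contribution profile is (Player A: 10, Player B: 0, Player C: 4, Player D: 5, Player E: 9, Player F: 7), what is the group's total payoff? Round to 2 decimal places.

209.50 dollars

Total contributed: 10 + 0 + 4 + 5 + 9 + 7 = 35; total kept: 6 × 11 − 35 = 31.
The bonus pool pays out 5.1 × 35 = 178.50 in aggregate.
Group total = 31 + 178.50 = 209.50.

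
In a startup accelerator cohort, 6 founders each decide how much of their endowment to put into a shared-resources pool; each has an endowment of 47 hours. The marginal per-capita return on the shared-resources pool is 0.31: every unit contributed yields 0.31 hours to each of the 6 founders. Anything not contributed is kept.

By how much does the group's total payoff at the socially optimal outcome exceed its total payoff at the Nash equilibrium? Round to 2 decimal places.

The private return per contributed unit is 0.31 < 1, so contributing 0 is dominant for every player. At the Nash equilibrium everyone keeps their 47, and the group total is 6 × 47 = 282.
Each contributed unit returns 1.860 to the group as a whole (0.31 to each of 6 players), which exceeds 1, so the social optimum is full contribution: group total = 1.860 × 282 = 524.52.
Efficiency loss = 524.52 − 282 = 242.52.

242.52 hours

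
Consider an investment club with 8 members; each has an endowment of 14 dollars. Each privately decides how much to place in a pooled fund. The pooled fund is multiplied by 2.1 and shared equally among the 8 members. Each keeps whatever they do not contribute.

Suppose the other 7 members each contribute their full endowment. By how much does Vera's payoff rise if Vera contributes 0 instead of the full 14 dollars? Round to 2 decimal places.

Switching from a contribution of 14 to 0 lets Vera keep an extra 14 dollars, but lowers the pooled fund by 14, which costs Vera their own share of that drop: 2.1/8 × 14 = 3.67.
Net gain = 14 − 3.67 = 10.33. The private return per contributed unit (0.2625) is below 1, so free-riding is indeed the best response regardless of what the others do.

10.33 dollars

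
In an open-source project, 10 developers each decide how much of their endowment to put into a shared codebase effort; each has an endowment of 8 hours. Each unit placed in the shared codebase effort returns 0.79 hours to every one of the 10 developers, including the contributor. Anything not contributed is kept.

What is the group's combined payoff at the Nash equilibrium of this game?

The private return per contributed unit is 0.79 < 1, so contributing 0 is dominant for every player. At the Nash equilibrium everyone keeps their 8, and the group total is 10 × 8 = 80.

80.00 hours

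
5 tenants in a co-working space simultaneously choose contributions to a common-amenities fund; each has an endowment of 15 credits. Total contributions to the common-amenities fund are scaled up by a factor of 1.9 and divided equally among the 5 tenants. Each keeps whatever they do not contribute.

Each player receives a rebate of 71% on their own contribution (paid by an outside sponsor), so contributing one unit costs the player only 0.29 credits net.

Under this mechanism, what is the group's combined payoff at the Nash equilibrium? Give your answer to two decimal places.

Under the mechanism each unit contributed yields (1.9/5) / 0.29 = 1.3103 back to its contributor per unit of net cost, which exceeds 1, making full contribution the dominant choice for everyone.
So the Nash equilibrium is full contribution by all 5; the group earns 5 × (15 × 0.71 + 1.9 × 15) = 195.75.

195.75 credits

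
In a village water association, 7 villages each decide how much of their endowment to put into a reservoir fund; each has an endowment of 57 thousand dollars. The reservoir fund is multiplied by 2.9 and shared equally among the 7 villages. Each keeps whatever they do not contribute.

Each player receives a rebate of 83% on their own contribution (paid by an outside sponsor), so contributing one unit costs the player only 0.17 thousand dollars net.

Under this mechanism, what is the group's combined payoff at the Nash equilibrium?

The effective private return per unit is now (2.9/7) / 0.17 = 2.4370 > 1, so every player's dominant strategy flips to full contribution.
So the Nash equilibrium is full contribution by all 7; the group earns 7 × (57 × 0.83 + 2.9 × 57) = 1488.27.

1488.27 thousand dollars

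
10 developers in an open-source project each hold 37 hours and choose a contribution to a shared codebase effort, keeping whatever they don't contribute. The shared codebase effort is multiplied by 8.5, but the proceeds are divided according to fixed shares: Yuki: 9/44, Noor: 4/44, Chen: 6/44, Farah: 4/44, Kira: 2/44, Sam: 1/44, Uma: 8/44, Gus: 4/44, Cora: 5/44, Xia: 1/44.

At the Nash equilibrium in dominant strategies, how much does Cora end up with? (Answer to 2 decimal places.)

144.22 hours

Player j's private return per contributed unit is 8.5 × (j's share). Contributing is weakly dominant for j when that share is at least 1/8.5 = 0.1176, and contributing 0 is dominant otherwise.
The shares above 0.1176 belong to Yuki, Chen and Uma, contributing 37 each; the remaining 7 contribute 0. Total contributed: 111.
Cora keeps 37 and receives 8.5 × 111 × 5/44 = 107.22 from the shared codebase effort, for a payoff of 144.22.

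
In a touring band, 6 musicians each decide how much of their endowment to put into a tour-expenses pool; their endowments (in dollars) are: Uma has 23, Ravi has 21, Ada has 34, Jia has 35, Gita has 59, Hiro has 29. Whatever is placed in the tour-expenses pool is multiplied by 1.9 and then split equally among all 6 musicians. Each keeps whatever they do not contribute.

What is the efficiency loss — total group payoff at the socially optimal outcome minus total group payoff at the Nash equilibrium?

The private return per contributed unit is 1.9/6 = 0.3167 < 1 for every player regardless of endowment, so the Nash equilibrium is zero contribution and the group total is Σ E_j = 23 + 21 + 34 + 35 + 59 + 29 = 201.
Each contributed unit returns 1.900 to the group, so the social optimum is full contribution by everyone: group total = 1.900 × 201 = 381.90.
Efficiency loss = (1.900 − 1) × 201 = 180.90.

180.90 dollars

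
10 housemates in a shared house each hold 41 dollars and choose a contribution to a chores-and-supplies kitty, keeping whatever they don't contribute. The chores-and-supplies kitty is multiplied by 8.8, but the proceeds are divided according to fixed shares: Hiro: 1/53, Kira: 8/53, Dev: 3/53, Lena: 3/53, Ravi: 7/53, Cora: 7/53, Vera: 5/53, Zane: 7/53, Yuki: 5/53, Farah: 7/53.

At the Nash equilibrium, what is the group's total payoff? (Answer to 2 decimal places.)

2009.00 dollars

For player j, contributing a unit is worthwhile iff 8.8 × (j's share) ≥ 1, i.e. iff j's share is at least 0.1136.
Kira, Ravi, Cora, Zane and Farah clear that bar, contributing 41 each; the remaining 5 contribute 0. Total contributed: 205.
The chores-and-supplies kitty pays out 8.8 × 205 = 1804.00 in total (split across the unequal shares, but the aggregate is all that matters for the group sum).
The 5 free-riders keep 41 each, adding 205. Group total = 205 + 1804.00 = 2009.00.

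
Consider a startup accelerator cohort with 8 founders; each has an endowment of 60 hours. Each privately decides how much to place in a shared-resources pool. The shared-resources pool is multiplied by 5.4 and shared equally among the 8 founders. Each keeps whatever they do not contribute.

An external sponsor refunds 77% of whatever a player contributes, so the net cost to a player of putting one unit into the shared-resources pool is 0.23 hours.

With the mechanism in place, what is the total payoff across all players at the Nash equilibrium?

The effective private return per unit is now (5.4/8) / 0.23 = 2.9348 > 1, so every player's dominant strategy flips to full contribution.
So the Nash equilibrium is full contribution by all 8; the group earns 8 × (60 × 0.77 + 5.4 × 60) = 2961.60.

2961.60 hours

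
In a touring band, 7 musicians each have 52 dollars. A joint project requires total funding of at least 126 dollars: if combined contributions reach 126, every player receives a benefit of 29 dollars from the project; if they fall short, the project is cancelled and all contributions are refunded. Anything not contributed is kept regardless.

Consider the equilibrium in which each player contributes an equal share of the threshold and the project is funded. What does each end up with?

63 dollars

Equal share of the threshold: 126/7 = 18.
At this profile no one gains by cutting their contribution: any cut drops the total below 126, the project is cancelled, contributions are refunded, and the deviator ends with 52, which is less than 52 − 18 + 29 = 63. Contributing more than 18 just wastes the excess. So contributing exactly 18 is a best response.
Each player's payoff: 52 − 18 + 29 = 63.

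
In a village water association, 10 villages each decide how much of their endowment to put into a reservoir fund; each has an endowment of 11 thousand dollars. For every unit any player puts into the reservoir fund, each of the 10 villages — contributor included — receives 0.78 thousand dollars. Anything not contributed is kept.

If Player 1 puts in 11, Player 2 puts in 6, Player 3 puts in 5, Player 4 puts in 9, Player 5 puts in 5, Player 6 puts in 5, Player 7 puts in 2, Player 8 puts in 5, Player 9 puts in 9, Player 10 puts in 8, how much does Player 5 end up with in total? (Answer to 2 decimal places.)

Total contributed: 11 + 6 + 5 + 9 + 5 + 5 + 2 + 5 + 9 + 8 = 65.
Each receives 0.78 × 65 = 50.70 from the reservoir fund.
Player 5 keeps 11 − 5 = 6, so Player 5's payoff is 6 + 50.70 = 56.70.

56.70 thousand dollars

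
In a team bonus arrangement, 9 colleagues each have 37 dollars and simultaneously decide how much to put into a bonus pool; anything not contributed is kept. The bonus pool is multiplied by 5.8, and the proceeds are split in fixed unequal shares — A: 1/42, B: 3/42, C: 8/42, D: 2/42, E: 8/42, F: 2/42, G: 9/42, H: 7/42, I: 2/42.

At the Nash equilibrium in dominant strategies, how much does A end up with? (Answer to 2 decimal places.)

52.33 dollars

Each unit j contributes comes back to j as 5.8 × (j's share), so j prefers to contribute only if that share exceeds 1/5.8 = 0.1724; otherwise keeping the unit dominates.
C, E and G clear that bar, contributing 37 each; the remaining 6 contribute 0. Total contributed: 111.
A keeps 37 and receives 5.8 × 111 × 1/42 = 15.33 from the bonus pool, for a payoff of 52.33.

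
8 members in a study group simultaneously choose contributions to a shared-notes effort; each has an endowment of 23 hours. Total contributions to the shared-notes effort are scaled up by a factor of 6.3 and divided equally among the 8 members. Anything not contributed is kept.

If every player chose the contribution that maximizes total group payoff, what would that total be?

1159.20 hours

Each contributed unit returns 6.300 to the group as a whole (0.7875 to each of 8 players), which exceeds 1, so the social optimum is full contribution: group total = 6.300 × 184 = 1159.20.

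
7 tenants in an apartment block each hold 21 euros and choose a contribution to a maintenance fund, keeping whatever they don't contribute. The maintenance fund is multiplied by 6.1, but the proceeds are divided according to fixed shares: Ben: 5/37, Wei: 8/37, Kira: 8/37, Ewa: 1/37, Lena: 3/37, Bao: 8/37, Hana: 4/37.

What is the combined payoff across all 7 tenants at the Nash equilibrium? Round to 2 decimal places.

Player j's private return per contributed unit is 6.1 × (j's share). Contributing is weakly dominant for j when that share is at least 1/6.1 = 0.1639, and contributing 0 is dominant otherwise.
Wei, Kira and Bao are above the threshold, contributing 21 each; the remaining 4 contribute 0. Total contributed: 63.
The maintenance fund pays out 6.1 × 63 = 384.30 in total (split across the unequal shares, but the aggregate is all that matters for the group sum).
The 4 free-riders keep 21 each, adding 84. Group total = 84 + 384.30 = 468.30.

468.30 euros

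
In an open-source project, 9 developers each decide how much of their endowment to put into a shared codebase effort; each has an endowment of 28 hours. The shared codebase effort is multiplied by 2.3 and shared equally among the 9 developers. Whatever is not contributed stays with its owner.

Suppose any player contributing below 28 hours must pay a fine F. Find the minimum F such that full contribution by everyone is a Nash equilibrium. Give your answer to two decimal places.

Given the others contribute fully, the best deviation is to contribute 0 (any partial contribution still incurs the fine and gives up units whose private return 0.2556 is below 1).
Deviating from 28 to 0 saves 28 hours but forfeits the deviator's share of the drop in the shared codebase effort: 2.3/9 × 28 = 7.16.
So the deviation gain is 28 − 7.16 = 20.84, and the fine must be at least 20.84 hours to wipe it out.

20.84 hours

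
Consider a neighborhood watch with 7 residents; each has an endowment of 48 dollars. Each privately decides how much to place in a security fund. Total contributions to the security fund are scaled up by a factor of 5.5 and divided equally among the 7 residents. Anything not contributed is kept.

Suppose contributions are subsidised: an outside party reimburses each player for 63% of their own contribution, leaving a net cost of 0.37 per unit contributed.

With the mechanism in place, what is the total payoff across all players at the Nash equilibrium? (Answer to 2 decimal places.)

Under the mechanism each unit contributed yields (5.5/7) / 0.37 = 2.1236 back to its contributor per unit of net cost, which exceeds 1, making full contribution the dominant choice for everyone.
At the Nash equilibrium everyone contributes 48. Group total payoff = 7 × (48 × 0.63 + 5.5 × 48) = 2059.68.

2059.68 dollars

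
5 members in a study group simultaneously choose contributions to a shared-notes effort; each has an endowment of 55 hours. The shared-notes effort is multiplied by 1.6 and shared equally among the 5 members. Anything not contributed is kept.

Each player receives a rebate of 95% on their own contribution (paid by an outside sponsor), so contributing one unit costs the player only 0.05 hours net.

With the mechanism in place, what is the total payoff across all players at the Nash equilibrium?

Under the mechanism each unit contributed yields (1.6/5) / 0.05 = 6.4000 back to its contributor per unit of net cost, which exceeds 1, making full contribution the dominant choice for everyone.
So the Nash equilibrium is full contribution by all 5; the group earns 5 × (55 × 0.95 + 1.6 × 55) = 701.25.

701.25 hours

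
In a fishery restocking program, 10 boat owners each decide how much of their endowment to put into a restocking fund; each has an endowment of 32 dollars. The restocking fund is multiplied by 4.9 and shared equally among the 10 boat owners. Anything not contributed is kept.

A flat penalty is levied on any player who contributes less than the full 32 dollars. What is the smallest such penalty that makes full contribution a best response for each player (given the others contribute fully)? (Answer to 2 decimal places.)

16.32 dollars

Given the others contribute fully, the best deviation is to contribute 0 (any partial contribution still incurs the fine and gives up units whose private return 0.4900 is below 1).
Deviating from 32 to 0 saves 32 dollars but forfeits the deviator's share of the drop in the restocking fund: 4.9/10 × 32 = 15.68.
So the deviation gain is 32 − 15.68 = 16.32, and the fine must be at least 16.32 dollars to wipe it out.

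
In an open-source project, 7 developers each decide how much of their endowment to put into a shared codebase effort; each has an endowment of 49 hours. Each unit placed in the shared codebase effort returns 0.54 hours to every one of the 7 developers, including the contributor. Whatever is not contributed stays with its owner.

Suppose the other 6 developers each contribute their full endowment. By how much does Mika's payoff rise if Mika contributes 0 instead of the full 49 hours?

Switching from a contribution of 49 to 0 lets Mika keep an extra 49 hours, but lowers the shared codebase effort by 49, which costs Mika their own share of that drop: 0.54 × 49 = 26.46.
Net gain = 49 − 26.46 = 22.54. The private return per contributed unit (0.54) is below 1, so free-riding is indeed the best response regardless of what the others do.

22.54 hours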